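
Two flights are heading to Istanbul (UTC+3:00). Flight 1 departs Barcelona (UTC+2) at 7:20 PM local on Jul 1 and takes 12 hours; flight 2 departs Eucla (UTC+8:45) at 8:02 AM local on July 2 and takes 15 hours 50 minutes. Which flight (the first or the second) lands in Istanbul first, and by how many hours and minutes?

the first, by 9 hours 47 minutes

Flight 1 in UTC: 7:20 PM − 2:00 = 5:20 PM on Jul 1.
+12 hours → arrive 5:20 AM UTC on Jul 2.
Flight 2 in UTC: 8:02 AM − 8:45 = 11:17 PM on Jul 1.
+15 hours and 50 minutes → arrive 3:07 PM UTC on Jul 2.
Flight 1 lands earlier by 9 hours 47 minutes.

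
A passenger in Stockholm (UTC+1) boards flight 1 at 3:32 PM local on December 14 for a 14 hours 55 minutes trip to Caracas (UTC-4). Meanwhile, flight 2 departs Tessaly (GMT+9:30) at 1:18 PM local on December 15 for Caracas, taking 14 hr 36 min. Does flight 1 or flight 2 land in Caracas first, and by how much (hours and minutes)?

the first, by 12 hours 57 minutes

Flight 1 in UTC: 3:32 PM − 1:00 = 2:32 PM on Dec 14.
+14 hours and 55 minutes → arrive 5:27 AM UTC on Dec 15.
Flight 2 in UTC: 1:18 PM − 9:30 = 3:48 AM on Dec 15.
+14 hours 36 minutes → arrive 6:24 PM UTC on Dec 15.
Flight 1 lands earlier by 12 hours 57 minutes.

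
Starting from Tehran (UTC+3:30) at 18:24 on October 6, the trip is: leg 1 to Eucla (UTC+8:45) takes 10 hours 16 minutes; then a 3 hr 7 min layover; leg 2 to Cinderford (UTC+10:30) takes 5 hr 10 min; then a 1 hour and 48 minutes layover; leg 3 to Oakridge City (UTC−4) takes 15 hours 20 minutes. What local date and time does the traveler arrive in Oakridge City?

22:35 on Oct 7

Convert departure to UTC: 18:24 − 3:30 = 14:54 UTC on Oct 6.
Add 10 hours 16 minutes leg 1 → 01:10 UTC (Oct 7).
Add 3 hours 7 minutes layover in Eucla → 04:17 UTC.
Add 5 hours and 10 minutes leg 2 → 09:27 UTC.
Add 1 hour and 48 minutes layover in Cinderford → 11:15 UTC.
Add 15 hours 20 minutes leg 3 → 02:35 UTC (Oct 8).
Oakridge City is UTC−4:00, so local arrival = 02:35 − 4:00 = 22:35 on Oct 7.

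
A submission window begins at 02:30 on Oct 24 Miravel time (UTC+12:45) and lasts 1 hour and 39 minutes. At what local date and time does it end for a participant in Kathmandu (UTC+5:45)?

Convert start to UTC: 02:30 − 12:45 = 13:45 UTC on Oct 23.
Add 1 hour 39 minutes duration → 15:24 UTC.
Kathmandu is UTC+5:45, so local end time = 15:24 + 5:45 = 21:09 on Oct 23.

21:09 on Oct 23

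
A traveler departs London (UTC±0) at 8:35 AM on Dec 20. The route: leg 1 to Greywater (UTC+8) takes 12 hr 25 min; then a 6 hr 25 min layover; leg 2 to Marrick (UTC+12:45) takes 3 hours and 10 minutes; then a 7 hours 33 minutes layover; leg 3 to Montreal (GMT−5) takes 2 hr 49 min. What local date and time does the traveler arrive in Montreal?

11:57 AM on December 21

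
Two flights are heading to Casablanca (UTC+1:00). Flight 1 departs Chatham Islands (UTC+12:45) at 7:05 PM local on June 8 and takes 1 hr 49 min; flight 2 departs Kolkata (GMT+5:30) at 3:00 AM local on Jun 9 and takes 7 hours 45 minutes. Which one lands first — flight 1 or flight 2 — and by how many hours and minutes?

the first, by 21 hours 6 minutes

Flight 1 in UTC: 7:05 PM − 12:45 = 6:20 AM on Jun 8.
+1 hour 49 minutes → arrive 8:09 AM UTC on Jun 8.
Flight 2 in UTC: 3:00 AM − 5:30 = 9:30 PM on Jun 8.
+7 hours 45 minutes → arrive 5:15 AM UTC on Jun 9.
Flight 1 lands earlier by 21 hours 6 minutes.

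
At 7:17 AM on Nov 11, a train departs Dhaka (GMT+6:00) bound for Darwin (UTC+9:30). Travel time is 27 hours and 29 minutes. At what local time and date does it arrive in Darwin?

2:16 PM on Nov 12

Convert departure to UTC: 7:17 AM − 6:00 = 1:17 AM UTC on Nov 11.
Add 27 hours and 29 minutes travel time → 4:46 AM UTC (Nov 12).
Darwin is UTC+9:30, so local arrival = 4:46 AM + 9:30 = 2:16 PM on Nov 12.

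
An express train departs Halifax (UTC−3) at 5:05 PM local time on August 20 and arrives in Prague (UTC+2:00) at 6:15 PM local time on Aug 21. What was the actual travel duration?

20 hours 10 minutes

Departure in UTC: 5:05 PM + 3:00 = 8:05 PM on Aug 20.
Arrival in UTC: 6:15 PM − 2:00 = 4:15 PM on Aug 21.
Elapsed = 4:15 PM − 8:05 PM (+1 day) = 20 hours 10 minutes.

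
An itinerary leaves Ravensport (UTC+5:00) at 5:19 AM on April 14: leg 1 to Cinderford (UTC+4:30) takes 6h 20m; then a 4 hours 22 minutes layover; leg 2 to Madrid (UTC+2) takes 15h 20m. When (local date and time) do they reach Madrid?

4:21 AM on Apr 15

Convert departure to UTC: 5:19 AM − 5:00 = 12:19 AM UTC on Apr 14.
Add 6 hours 20 minutes leg 1 → 6:39 AM UTC.
Add 4 hours 22 minutes layover in Cinderford → 11:01 AM UTC.
Add 15 hours and 20 minutes leg 2 → 2:21 AM UTC (Apr 15).
Madrid is UTC+2:00, so local arrival = 2:21 AM + 2:00 = 4:21 AM on Apr 15.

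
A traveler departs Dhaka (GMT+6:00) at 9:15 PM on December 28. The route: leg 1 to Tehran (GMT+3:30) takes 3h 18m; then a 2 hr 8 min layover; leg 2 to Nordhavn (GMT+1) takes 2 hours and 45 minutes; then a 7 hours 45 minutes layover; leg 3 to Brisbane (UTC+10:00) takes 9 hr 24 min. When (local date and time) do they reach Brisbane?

Convert departure to UTC: 9:15 PM − 6:00 = 3:15 PM UTC on Dec 28.
Add 3 hours 18 minutes leg 1 → 6:33 PM UTC.
Add 2 hours and 8 minutes layover in Tehran → 8:41 PM UTC.
Add 2 hours 45 minutes leg 2 → 11:26 PM UTC.
Add 7 hours and 45 minutes layover in Nordhavn → 7:11 AM UTC (Dec 29).
Add 9 hours and 24 minutes leg 3 → 4:35 PM UTC.
Brisbane is UTC+10:00, so local arrival = 4:35 PM + 10:00 = 2:35 AM on Dec 30.

2:35 AM on December 30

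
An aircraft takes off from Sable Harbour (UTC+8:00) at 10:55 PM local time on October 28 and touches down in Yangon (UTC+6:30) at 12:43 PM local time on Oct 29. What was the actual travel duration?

15 hours 18 minutes

Departure in UTC: 10:55 PM − 8:00 = 2:55 PM on Oct 28.
Arrival in UTC: 12:43 PM − 6:30 = 6:13 AM on Oct 29.
Elapsed = 6:13 AM − 2:55 PM (+1 day) = 15 hours 18 minutes.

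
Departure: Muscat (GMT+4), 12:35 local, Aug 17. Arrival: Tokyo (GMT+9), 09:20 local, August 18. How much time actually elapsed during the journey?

Departure in UTC: 12:35 − 4:00 = 08:35 on Aug 17.
Arrival in UTC: 09:20 − 9:00 = 00:20 on Aug 18.
Elapsed = 00:20 − 08:35 (+1 day) = 15 hours 45 minutes.

15 hours 45 minutes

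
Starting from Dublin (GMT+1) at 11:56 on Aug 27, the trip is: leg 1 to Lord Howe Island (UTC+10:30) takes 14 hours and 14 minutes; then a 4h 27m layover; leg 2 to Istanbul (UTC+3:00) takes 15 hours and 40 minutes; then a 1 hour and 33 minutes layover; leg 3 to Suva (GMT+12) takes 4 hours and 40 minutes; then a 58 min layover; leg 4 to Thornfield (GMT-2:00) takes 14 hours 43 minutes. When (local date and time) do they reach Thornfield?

Convert departure to UTC: 11:56 − 1:00 = 10:56 UTC on Aug 27.
Add 14 hours 14 minutes leg 1 → 01:10 UTC (Aug 28).
Add 4 hours 27 minutes layover in Lord Howe Island → 05:37 UTC.
Add 15 hours 40 minutes leg 2 → 21:17 UTC.
Add 1 hour and 33 minutes layover in Istanbul → 22:50 UTC.
Add 4 hours and 40 minutes leg 3 → 03:30 UTC (Aug 29).
Add 58 minutes layover in Suva → 04:28 UTC.
Add 14 hours 43 minutes leg 4 → 19:11 UTC.
Thornfield is UTC−2:00, so local arrival = 19:11 − 2:00 = 17:11 on Aug 29.

17:11 on August 29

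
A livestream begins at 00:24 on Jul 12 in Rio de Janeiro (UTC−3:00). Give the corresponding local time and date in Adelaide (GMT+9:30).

12:54 on July 12

Adelaide is 12:30 ahead of Rio de Janeiro.
Shift by the zone difference: 00:24 + 12:30 = 12:54 on Jul 12 in Adelaide.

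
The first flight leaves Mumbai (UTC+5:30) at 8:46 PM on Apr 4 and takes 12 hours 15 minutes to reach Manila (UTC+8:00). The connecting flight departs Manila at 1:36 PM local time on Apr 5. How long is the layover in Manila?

Convert departure to UTC: 8:46 PM − 5:30 = 3:16 PM UTC on Apr 4.
Add 12 hours 15 minutes flight time → 3:31 AM UTC (Apr 5).
Manila is UTC+8:00, so local arrival = 3:31 AM + 8:00 = 11:31 AM on Apr 5.
Layover = 1:36 PM − 11:31 AM = 2 hours 5 minutes.

2 hours 5 minutes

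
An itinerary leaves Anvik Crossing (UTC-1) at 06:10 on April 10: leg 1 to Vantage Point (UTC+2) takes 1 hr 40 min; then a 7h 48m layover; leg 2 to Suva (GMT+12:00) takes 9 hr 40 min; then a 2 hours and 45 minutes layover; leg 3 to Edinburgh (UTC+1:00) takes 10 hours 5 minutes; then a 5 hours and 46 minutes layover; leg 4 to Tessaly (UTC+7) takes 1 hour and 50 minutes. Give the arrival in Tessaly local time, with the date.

05:44 on Apr 12

Convert departure to UTC: 06:10 + 1:00 = 07:10 UTC on Apr 10.
Add 1 hour and 40 minutes leg 1 → 08:50 UTC.
Add 7 hours and 48 minutes layover in Vantage Point → 16:38 UTC.
Add 9 hours 40 minutes leg 2 → 02:18 UTC (Apr 11).
Add 2 hours and 45 minutes layover in Suva → 05:03 UTC.
Add 10 hours and 5 minutes leg 3 → 15:08 UTC.
Add 5 hours 46 minutes layover in Edinburgh → 20:54 UTC.
Add 1 hour 50 minutes leg 4 → 22:44 UTC.
Tessaly is UTC+7:00, so local arrival = 22:44 + 7:00 = 05:44 on Apr 12.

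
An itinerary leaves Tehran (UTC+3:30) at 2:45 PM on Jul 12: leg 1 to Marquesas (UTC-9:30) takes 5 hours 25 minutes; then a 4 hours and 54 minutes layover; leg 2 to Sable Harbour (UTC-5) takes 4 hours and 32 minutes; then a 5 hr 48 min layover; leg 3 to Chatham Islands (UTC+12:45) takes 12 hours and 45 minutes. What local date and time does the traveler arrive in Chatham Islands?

Convert departure to UTC: 2:45 PM − 3:30 = 11:15 AM UTC on Jul 12.
Add 5 hours and 25 minutes leg 1 → 4:40 PM UTC.
Add 4 hours and 54 minutes layover in Marquesas → 9:34 PM UTC.
Add 4 hours and 32 minutes leg 2 → 2:06 AM UTC (Jul 13).
Add 5 hours 48 minutes layover in Sable Harbour → 7:54 AM UTC.
Add 12 hours 45 minutes leg 3 → 8:39 PM UTC.
Chatham Islands is UTC+12:45, so local arrival = 8:39 PM + 12:45 = 9:24 AM on Jul 14.

9:24 AM on July 14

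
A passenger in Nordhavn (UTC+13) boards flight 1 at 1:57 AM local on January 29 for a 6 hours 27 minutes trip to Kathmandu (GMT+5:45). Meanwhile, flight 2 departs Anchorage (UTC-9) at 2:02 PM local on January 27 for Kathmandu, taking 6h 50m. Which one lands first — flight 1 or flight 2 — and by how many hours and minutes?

the second, by 13 hours 32 minutes

Flight 1 in UTC: 1:57 AM − 13:00 = 12:57 PM on Jan 28.
+6 hours and 27 minutes → arrive 7:24 PM UTC on Jan 28.
Flight 2 in UTC: 2:02 PM + 9:00 = 11:02 PM on Jan 27.
+6 hours 50 minutes → arrive 5:52 AM UTC on Jan 28.
Flight 2 lands earlier by 13 hours 32 minutes.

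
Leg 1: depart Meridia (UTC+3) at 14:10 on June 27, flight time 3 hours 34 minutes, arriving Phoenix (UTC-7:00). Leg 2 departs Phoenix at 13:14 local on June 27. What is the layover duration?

5 hours 30 minutes

Convert departure to UTC: 14:10 − 3:00 = 11:10 UTC on Jun 27.
Add 3 hours 34 minutes flight time → 14:44 UTC.
Phoenix is UTC−7:00, so local arrival = 14:44 − 7:00 = 07:44 on Jun 27.
Layover = 13:14 − 07:44 = 5 hours 30 minutes.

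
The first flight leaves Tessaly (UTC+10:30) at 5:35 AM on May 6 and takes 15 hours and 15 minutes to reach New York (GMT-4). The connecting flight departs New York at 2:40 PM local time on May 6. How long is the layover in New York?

8 hours 20 minutes

Convert departure to UTC: 5:35 AM − 10:30 = 7:05 PM UTC on May 5.
Add 15 hours and 15 minutes flight time → 10:20 AM UTC (May 6).
New York is UTC−4:00, so local arrival = 10:20 AM − 4:00 = 6:20 AM on May 6.
Layover = 2:40 PM − 6:20 AM = 8 hours 20 minutes.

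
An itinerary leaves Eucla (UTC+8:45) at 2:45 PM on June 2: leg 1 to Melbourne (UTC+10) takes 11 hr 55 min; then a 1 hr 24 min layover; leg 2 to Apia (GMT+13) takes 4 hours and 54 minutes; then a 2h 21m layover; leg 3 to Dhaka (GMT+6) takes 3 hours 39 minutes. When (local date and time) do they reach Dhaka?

12:13 PM on Jun 3

Convert departure to UTC: 2:45 PM − 8:45 = 6:00 AM UTC on Jun 2.
Add 11 hours and 55 minutes leg 1 → 5:55 PM UTC.
Add 1 hour 24 minutes layover in Melbourne → 7:19 PM UTC.
Add 4 hours and 54 minutes leg 2 → 12:13 AM UTC (Jun 3).
Add 2 hours and 21 minutes layover in Apia → 2:34 AM UTC.
Add 3 hours 39 minutes leg 3 → 6:13 AM UTC.
Dhaka is UTC+6:00, so local arrival = 6:13 AM + 6:00 = 12:13 PM on Jun 3.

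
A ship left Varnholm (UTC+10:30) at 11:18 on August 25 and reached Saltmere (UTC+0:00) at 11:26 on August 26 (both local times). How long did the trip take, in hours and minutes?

Saltmere is 10:30 behind Varnholm.
Clock-face elapsed time (ignoring zones) is 24 hours 8 minutes.
Actual elapsed = 24 hours 8 minutes + 10:30 = 34 hours 38 minutes.

34 hours 38 minutes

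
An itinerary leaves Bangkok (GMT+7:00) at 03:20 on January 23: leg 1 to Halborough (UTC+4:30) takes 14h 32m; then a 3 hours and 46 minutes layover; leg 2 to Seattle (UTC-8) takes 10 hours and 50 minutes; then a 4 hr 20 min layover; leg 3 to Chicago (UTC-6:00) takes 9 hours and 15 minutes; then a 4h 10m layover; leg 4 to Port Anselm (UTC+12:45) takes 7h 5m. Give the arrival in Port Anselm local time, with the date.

15:03 on Jan 25

Convert departure to UTC: 03:20 − 7:00 = 20:20 UTC on Jan 22.
Add 14 hours 32 minutes leg 1 → 10:52 UTC (Jan 23).
Add 3 hours and 46 minutes layover in Halborough → 14:38 UTC.
Add 10 hours and 50 minutes leg 2 → 01:28 UTC (Jan 24).
Add 4 hours and 20 minutes layover in Seattle → 05:48 UTC.
Add 9 hours and 15 minutes leg 3 → 15:03 UTC.
Add 4 hours 10 minutes layover in Chicago → 19:13 UTC.
Add 7 hours 5 minutes leg 4 → 02:18 UTC (Jan 25).
Port Anselm is UTC+12:45, so local arrival = 02:18 + 12:45 = 15:03 on Jan 25.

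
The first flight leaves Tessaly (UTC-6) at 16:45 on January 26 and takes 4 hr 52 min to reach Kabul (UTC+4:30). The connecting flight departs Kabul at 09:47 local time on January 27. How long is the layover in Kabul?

Convert departure to UTC: 16:45 + 6:00 = 22:45 UTC on Jan 26.
Add 4 hours 52 minutes flight time → 03:37 UTC (Jan 27).
Kabul is UTC+4:30, so local arrival = 03:37 + 4:30 = 08:07 on Jan 27.
Layover = 09:47 − 08:07 = 1 hour 40 minutes.

1 hour 40 minutes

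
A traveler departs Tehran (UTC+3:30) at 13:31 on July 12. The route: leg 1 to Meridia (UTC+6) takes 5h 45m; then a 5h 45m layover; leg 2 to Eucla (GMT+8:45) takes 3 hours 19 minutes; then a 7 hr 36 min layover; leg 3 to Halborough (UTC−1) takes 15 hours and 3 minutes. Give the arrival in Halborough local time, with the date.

22:29 on Jul 13

Convert departure to UTC: 13:31 − 3:30 = 10:01 UTC on Jul 12.
Add 5 hours and 45 minutes leg 1 → 15:46 UTC.
Add 5 hours 45 minutes layover in Meridia → 21:31 UTC.
Add 3 hours 19 minutes leg 2 → 00:50 UTC (Jul 13).
Add 7 hours 36 minutes layover in Eucla → 08:26 UTC.
Add 15 hours 3 minutes leg 3 → 23:29 UTC.
Halborough is UTC−1:00, so local arrival = 23:29 − 1:00 = 22:29 on Jul 13.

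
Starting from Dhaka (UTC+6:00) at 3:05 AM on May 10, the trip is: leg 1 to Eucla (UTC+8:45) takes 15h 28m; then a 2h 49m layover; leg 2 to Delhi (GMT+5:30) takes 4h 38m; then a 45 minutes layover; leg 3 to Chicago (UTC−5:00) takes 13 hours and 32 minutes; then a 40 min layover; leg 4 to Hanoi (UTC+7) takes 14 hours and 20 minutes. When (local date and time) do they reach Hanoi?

Convert departure to UTC: 3:05 AM − 6:00 = 9:05 PM UTC on May 9.
Add 15 hours 28 minutes leg 1 → 12:33 PM UTC (May 10).
Add 2 hours and 49 minutes layover in Eucla → 3:22 PM UTC.
Add 4 hours 38 minutes leg 2 → 8:00 PM UTC.
Add 45 minutes layover in Delhi → 8:45 PM UTC.
Add 13 hours 32 minutes leg 3 → 10:17 AM UTC (May 11).
Add 40 minutes layover in Chicago → 10:57 AM UTC.
Add 14 hours and 20 minutes leg 4 → 1:17 AM UTC (May 12).
Hanoi is UTC+7:00, so local arrival = 1:17 AM + 7:00 = 8:17 AM on May 12.

8:17 AM on May 12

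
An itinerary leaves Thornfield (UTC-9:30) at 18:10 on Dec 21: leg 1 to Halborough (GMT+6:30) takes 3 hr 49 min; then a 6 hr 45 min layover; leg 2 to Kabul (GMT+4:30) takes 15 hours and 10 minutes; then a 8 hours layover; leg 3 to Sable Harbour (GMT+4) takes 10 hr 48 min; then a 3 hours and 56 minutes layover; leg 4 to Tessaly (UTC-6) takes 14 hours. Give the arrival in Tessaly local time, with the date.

Convert departure to UTC: 18:10 + 9:30 = 03:40 UTC on Dec 22.
Add 3 hours 49 minutes leg 1 → 07:29 UTC.
Add 6 hours and 45 minutes layover in Halborough → 14:14 UTC.
Add 15 hours and 10 minutes leg 2 → 05:24 UTC (Dec 23).
Add 8 hours layover in Kabul → 13:24 UTC.
Add 10 hours and 48 minutes leg 3 → 00:12 UTC (Dec 24).
Add 3 hours 56 minutes layover in Sable Harbour → 04:08 UTC.
Add 14 hours leg 4 → 18:08 UTC.
Tessaly is UTC−6:00, so local arrival = 18:08 − 6:00 = 12:08 on Dec 24.

12:08 on Dec 24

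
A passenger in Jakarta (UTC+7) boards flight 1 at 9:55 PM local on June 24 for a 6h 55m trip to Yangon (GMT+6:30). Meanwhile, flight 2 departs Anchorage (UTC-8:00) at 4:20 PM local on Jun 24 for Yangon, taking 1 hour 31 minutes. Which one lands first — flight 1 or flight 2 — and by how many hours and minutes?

the first, by 4 hours 1 minute

Flight 1 in UTC: 9:55 PM − 7:00 = 2:55 PM on Jun 24.
+6 hours 55 minutes → arrive 9:50 PM UTC on Jun 24.
Flight 2 in UTC: 4:20 PM + 8:00 = 12:20 AM on Jun 25.
+1 hour 31 minutes → arrive 1:51 AM UTC on Jun 25.
Flight 1 lands earlier by 4 hours 1 minute.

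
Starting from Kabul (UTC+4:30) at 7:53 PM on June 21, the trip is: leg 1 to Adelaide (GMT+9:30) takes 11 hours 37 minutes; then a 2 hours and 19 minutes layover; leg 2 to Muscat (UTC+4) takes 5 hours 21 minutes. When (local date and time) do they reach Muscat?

2:40 PM on June 22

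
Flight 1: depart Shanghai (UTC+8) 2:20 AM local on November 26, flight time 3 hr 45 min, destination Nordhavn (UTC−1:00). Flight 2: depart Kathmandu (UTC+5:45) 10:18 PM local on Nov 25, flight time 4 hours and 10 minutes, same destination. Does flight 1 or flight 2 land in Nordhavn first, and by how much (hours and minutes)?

the second, by 1 hour 22 minutes

Flight 1 in UTC: 2:20 AM − 8:00 = 6:20 PM on Nov 25.
+3 hours 45 minutes → arrive 10:05 PM UTC on Nov 25.
Flight 2 in UTC: 10:18 PM − 5:45 = 4:33 PM on Nov 25.
+4 hours and 10 minutes → arrive 8:43 PM UTC on Nov 25.
Flight 2 lands earlier by 1 hour 22 minutes.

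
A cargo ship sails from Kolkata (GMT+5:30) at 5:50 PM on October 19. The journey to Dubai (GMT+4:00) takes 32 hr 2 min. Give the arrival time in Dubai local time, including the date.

Dubai is 1:30 behind Kolkata.
After 32 hours and 2 minutes it is 1:52 AM (Oct 21) in Kolkata.
Shift by the zone difference: 1:52 AM − 1:30 = 12:22 AM on Oct 21 in Dubai.

12:22 AM on October 21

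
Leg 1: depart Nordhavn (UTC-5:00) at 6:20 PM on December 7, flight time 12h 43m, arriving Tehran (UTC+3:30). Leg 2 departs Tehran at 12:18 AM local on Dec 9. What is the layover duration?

8 hours 45 minutes

Convert departure to UTC: 6:20 PM + 5:00 = 11:20 PM UTC on Dec 7.
Add 12 hours 43 minutes flight time → 12:03 PM UTC (Dec 8).
Tehran is UTC+3:30, so local arrival = 12:03 PM + 3:30 = 3:33 PM on Dec 8.
Layover = 12:18 AM − 3:33 PM (+1 day) = 8 hours 45 minutes.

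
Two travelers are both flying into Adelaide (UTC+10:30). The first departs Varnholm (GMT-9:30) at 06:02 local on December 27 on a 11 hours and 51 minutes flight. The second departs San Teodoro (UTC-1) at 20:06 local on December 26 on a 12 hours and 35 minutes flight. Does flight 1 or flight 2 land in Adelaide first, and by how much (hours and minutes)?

Flight 1 in UTC: 06:02 + 9:30 = 15:32 on Dec 27.
+11 hours and 51 minutes → arrive 03:23 UTC on Dec 28.
Flight 2 in UTC: 20:06 + 1:00 = 21:06 on Dec 26.
+12 hours 35 minutes → arrive 09:41 UTC on Dec 27.
Flight 2 lands earlier by 17 hours 42 minutes.

the second, by 17 hours 42 minutes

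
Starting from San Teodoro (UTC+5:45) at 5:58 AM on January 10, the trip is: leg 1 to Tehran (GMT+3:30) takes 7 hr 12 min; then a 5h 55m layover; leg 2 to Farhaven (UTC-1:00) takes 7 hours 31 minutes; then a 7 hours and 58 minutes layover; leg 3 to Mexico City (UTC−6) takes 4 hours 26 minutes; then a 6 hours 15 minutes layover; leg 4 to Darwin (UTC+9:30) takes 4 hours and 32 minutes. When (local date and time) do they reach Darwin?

5:32 AM on January 12

Convert departure to UTC: 5:58 AM − 5:45 = 12:13 AM UTC on Jan 10.
Add 7 hours 12 minutes leg 1 → 7:25 AM UTC.
Add 5 hours and 55 minutes layover in Tehran → 1:20 PM UTC.
Add 7 hours and 31 minutes leg 2 → 8:51 PM UTC.
Add 7 hours and 58 minutes layover in Farhaven → 4:49 AM UTC (Jan 11).
Add 4 hours 26 minutes leg 3 → 9:15 AM UTC.
Add 6 hours and 15 minutes layover in Mexico City → 3:30 PM UTC.
Add 4 hours and 32 minutes leg 4 → 8:02 PM UTC.
Darwin is UTC+9:30, so local arrival = 8:02 PM + 9:30 = 5:32 AM on Jan 12.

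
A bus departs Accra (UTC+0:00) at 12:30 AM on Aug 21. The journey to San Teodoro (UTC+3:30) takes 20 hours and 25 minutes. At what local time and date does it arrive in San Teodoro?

12:25 AM on Aug 22

San Teodoro is 3:30 ahead of Accra.
After 20 hours 25 minutes it is 8:55 PM in Accra.
Shift by the zone difference: 8:55 PM + 3:30 = 12:25 AM on Aug 22 in San Teodoro.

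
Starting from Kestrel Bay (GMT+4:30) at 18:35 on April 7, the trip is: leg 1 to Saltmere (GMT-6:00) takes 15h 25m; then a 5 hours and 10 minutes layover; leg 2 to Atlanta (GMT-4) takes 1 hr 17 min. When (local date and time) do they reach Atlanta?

07:57 on April 8

Convert departure to UTC: 18:35 − 4:30 = 14:05 UTC on Apr 7.
Add 15 hours and 25 minutes leg 1 → 05:30 UTC (Apr 8).
Add 5 hours 10 minutes layover in Saltmere → 10:40 UTC.
Add 1 hour and 17 minutes leg 2 → 11:57 UTC.
Atlanta is UTC−4:00, so local arrival = 11:57 − 4:00 = 07:57 on Apr 8.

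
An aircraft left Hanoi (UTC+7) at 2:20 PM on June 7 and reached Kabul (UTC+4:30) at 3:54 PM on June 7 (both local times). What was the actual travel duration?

4 hours 4 minutes

Kabul is 2:30 behind Hanoi.
Clock-face elapsed time (ignoring zones) is 1 hour 34 minutes.
Actual elapsed = 1 hour 34 minutes + 2:30 = 4 hours 4 minutes.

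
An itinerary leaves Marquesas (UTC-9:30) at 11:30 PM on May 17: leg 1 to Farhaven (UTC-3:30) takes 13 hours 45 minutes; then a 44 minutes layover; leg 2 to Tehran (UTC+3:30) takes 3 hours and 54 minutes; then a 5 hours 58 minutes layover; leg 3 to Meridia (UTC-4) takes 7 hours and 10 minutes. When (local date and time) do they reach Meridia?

Convert departure to UTC: 11:30 PM + 9:30 = 9:00 AM UTC on May 18.
Add 13 hours and 45 minutes leg 1 → 10:45 PM UTC.
Add 44 minutes layover in Farhaven → 11:29 PM UTC.
Add 3 hours and 54 minutes leg 2 → 3:23 AM UTC (May 19).
Add 5 hours 58 minutes layover in Tehran → 9:21 AM UTC.
Add 7 hours and 10 minutes leg 3 → 4:31 PM UTC.
Meridia is UTC−4:00, so local arrival = 4:31 PM − 4:00 = 12:31 PM on May 19.

12:31 PM on May 19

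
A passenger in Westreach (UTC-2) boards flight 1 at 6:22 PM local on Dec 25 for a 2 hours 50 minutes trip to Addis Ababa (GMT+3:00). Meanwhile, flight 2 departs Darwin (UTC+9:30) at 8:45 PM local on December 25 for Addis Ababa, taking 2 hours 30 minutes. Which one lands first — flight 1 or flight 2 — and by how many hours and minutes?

the second, by 9 hours 27 minutes

Flight 1 in UTC: 6:22 PM + 2:00 = 8:22 PM on Dec 25.
+2 hours 50 minutes → arrive 11:12 PM UTC on Dec 25.
Flight 2 in UTC: 8:45 PM − 9:30 = 11:15 AM on Dec 25.
+2 hours and 30 minutes → arrive 1:45 PM UTC on Dec 25.
Flight 2 lands earlier by 9 hours 27 minutes.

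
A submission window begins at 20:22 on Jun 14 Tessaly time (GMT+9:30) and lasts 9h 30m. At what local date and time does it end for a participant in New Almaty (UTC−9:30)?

Convert start to UTC: 20:22 − 9:30 = 10:52 UTC on Jun 14.
Add 9 hours 30 minutes duration → 20:22 UTC.
New Almaty is UTC−9:30, so local end time = 20:22 − 9:30 = 10:52 on Jun 14.

10:52 on Jun 14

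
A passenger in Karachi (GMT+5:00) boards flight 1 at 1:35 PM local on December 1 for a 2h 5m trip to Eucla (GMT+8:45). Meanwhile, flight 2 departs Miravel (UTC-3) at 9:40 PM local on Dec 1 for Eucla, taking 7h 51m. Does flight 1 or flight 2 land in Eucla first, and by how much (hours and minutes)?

the first, by 21 hours 51 minutes

Flight 1 in UTC: 1:35 PM − 5:00 = 8:35 AM on Dec 1.
+2 hours 5 minutes → arrive 10:40 AM UTC on Dec 1.
Flight 2 in UTC: 9:40 PM + 3:00 = 12:40 AM on Dec 2.
+7 hours and 51 minutes → arrive 8:31 AM UTC on Dec 2.
Flight 1 lands earlier by 21 hours 51 minutes.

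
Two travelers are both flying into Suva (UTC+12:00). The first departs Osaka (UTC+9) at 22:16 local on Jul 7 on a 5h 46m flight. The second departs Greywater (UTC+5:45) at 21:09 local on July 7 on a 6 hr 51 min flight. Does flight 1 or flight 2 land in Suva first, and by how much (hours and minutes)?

Flight 1 in UTC: 22:16 − 9:00 = 13:16 on Jul 7.
+5 hours and 46 minutes → arrive 19:02 UTC on Jul 7.
Flight 2 in UTC: 21:09 − 5:45 = 15:24 on Jul 7.
+6 hours and 51 minutes → arrive 22:15 UTC on Jul 7.
Flight 1 lands earlier by 3 hours 13 minutes.

the first, by 3 hours 13 minutes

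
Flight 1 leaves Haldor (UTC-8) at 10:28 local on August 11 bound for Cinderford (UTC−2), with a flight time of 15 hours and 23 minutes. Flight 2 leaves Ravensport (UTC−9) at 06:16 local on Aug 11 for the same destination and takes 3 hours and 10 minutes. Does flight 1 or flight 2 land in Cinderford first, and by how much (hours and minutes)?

Flight 1 in UTC: 10:28 + 8:00 = 18:28 on Aug 11.
+15 hours and 23 minutes → arrive 09:51 UTC on Aug 12.
Flight 2 in UTC: 06:16 + 9:00 = 15:16 on Aug 11.
+3 hours and 10 minutes → arrive 18:26 UTC on Aug 11.
Flight 2 lands earlier by 15 hours 25 minutes.

the second, by 15 hours 25 minutes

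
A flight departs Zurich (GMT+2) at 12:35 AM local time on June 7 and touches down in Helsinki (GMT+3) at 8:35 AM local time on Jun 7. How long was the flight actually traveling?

Helsinki is 1:00 ahead of Zurich.
Clock-face elapsed time (ignoring zones) is 8 hours.
Actual elapsed = 8 hours − 1:00 = 7 hours.

7 hours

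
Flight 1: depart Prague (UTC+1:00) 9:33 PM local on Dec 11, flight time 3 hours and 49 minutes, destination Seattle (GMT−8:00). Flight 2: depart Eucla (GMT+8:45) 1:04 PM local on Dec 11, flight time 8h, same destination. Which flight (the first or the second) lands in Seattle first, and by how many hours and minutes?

the second, by 12 hours 3 minutes

Flight 1 in UTC: 9:33 PM − 1:00 = 8:33 PM on Dec 11.
+3 hours 49 minutes → arrive 12:22 AM UTC on Dec 12.
Flight 2 in UTC: 1:04 PM − 8:45 = 4:19 AM on Dec 11.
+8 hours → arrive 12:19 PM UTC on Dec 11.
Flight 2 lands earlier by 12 hours 3 minutes.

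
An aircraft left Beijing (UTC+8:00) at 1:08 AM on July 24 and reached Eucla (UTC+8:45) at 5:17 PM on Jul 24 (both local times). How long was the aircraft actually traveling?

Eucla is 0:45 ahead of Beijing.
Clock-face elapsed time (ignoring zones) is 16 hours 9 minutes.
Actual elapsed = 16 hours 9 minutes − 0:45 = 15 hours 24 minutes.

15 hours 24 minutes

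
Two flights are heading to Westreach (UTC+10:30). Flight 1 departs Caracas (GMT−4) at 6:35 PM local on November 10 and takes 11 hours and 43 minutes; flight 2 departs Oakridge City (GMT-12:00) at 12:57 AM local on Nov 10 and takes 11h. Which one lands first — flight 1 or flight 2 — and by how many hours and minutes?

Flight 1 in UTC: 6:35 PM + 4:00 = 10:35 PM on Nov 10.
+11 hours and 43 minutes → arrive 10:18 AM UTC on Nov 11.
Flight 2 in UTC: 12:57 AM + 12:00 = 12:57 PM on Nov 10.
+11 hours → arrive 11:57 PM UTC on Nov 10.
Flight 2 lands earlier by 10 hours 21 minutes.

the second, by 10 hours 21 minutes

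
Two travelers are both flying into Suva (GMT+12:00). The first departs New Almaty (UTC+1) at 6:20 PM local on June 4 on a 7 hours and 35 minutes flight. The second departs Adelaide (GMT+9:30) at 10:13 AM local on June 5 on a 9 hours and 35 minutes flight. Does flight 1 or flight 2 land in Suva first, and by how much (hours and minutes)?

Flight 1 in UTC: 6:20 PM − 1:00 = 5:20 PM on Jun 4.
+7 hours 35 minutes → arrive 12:55 AM UTC on Jun 5.
Flight 2 in UTC: 10:13 AM − 9:30 = 12:43 AM on Jun 5.
+9 hours 35 minutes → arrive 10:18 AM UTC on Jun 5.
Flight 1 lands earlier by 9 hours 23 minutes.

the first, by 9 hours 23 minutes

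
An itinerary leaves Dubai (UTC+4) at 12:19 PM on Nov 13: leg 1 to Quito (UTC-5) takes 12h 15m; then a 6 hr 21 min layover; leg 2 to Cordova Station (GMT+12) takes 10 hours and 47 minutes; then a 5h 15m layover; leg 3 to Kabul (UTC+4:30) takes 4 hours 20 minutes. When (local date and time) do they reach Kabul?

3:47 AM on November 15

Convert departure to UTC: 12:19 PM − 4:00 = 8:19 AM UTC on Nov 13.
Add 12 hours 15 minutes leg 1 → 8:34 PM UTC.
Add 6 hours and 21 minutes layover in Quito → 2:55 AM UTC (Nov 14).
Add 10 hours 47 minutes leg 2 → 1:42 PM UTC.
Add 5 hours and 15 minutes layover in Cordova Station → 6:57 PM UTC.
Add 4 hours 20 minutes leg 3 → 11:17 PM UTC.
Kabul is UTC+4:30, so local arrival = 11:17 PM + 4:30 = 3:47 AM on Nov 15.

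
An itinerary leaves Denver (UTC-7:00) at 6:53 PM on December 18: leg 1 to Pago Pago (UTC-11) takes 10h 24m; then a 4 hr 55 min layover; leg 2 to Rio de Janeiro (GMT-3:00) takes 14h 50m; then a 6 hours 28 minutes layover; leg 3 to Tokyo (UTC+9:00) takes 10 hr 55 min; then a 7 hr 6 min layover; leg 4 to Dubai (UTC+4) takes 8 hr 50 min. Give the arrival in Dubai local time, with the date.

Convert departure to UTC: 6:53 PM + 7:00 = 1:53 AM UTC on Dec 19.
Add 10 hours 24 minutes leg 1 → 12:17 PM UTC.
Add 4 hours 55 minutes layover in Pago Pago → 5:12 PM UTC.
Add 14 hours and 50 minutes leg 2 → 8:02 AM UTC (Dec 20).
Add 6 hours 28 minutes layover in Rio de Janeiro → 2:30 PM UTC.
Add 10 hours 55 minutes leg 3 → 1:25 AM UTC (Dec 21).
Add 7 hours 6 minutes layover in Tokyo → 8:31 AM UTC.
Add 8 hours 50 minutes leg 4 → 5:21 PM UTC.
Dubai is UTC+4:00, so local arrival = 5:21 PM + 4:00 = 9:21 PM on Dec 21.

9:21 PM on December 21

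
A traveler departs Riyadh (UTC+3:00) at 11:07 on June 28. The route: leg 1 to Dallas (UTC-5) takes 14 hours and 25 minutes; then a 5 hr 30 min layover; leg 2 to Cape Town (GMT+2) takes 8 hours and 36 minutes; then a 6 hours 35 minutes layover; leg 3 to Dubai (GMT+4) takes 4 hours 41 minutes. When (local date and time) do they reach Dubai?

Convert departure to UTC: 11:07 − 3:00 = 08:07 UTC on Jun 28.
Add 14 hours 25 minutes leg 1 → 22:32 UTC.
Add 5 hours and 30 minutes layover in Dallas → 04:02 UTC (Jun 29).
Add 8 hours 36 minutes leg 2 → 12:38 UTC.
Add 6 hours and 35 minutes layover in Cape Town → 19:13 UTC.
Add 4 hours 41 minutes leg 3 → 23:54 UTC.
Dubai is UTC+4:00, so local arrival = 23:54 + 4:00 = 03:54 on Jun 30.

03:54 on June 30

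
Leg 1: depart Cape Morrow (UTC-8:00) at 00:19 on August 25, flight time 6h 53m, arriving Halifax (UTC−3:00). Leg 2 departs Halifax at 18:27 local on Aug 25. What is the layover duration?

6 hours 15 minutes

Convert departure to UTC: 00:19 + 8:00 = 08:19 UTC on Aug 25.
Add 6 hours and 53 minutes flight time → 15:12 UTC.
Halifax is UTC−3:00, so local arrival = 15:12 − 3:00 = 12:12 on Aug 25.
Layover = 18:27 − 12:12 = 6 hours 15 minutes.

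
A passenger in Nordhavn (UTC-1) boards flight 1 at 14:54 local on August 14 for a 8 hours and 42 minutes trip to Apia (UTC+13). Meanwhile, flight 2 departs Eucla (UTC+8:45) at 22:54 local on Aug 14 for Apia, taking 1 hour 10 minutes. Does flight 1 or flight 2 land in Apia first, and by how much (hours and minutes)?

the second, by 9 hours 17 minutes

Flight 1 in UTC: 14:54 + 1:00 = 15:54 on Aug 14.
+8 hours and 42 minutes → arrive 00:36 UTC on Aug 15.
Flight 2 in UTC: 22:54 − 8:45 = 14:09 on Aug 14.
+1 hour 10 minutes → arrive 15:19 UTC on Aug 14.
Flight 2 lands earlier by 9 hours 17 minutes.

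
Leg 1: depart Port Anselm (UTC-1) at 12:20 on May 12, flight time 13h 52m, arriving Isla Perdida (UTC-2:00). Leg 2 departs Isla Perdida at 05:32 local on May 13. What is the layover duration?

4 hours 20 minutes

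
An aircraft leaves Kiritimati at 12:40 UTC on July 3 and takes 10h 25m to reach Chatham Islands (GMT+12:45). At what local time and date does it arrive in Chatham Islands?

11:50 on Jul 4

Departure is given in UTC: 12:40 on Jul 3.
Add 10 hours and 25 minutes → 23:05 UTC.
Chatham Islands is UTC+12:45: 23:05 + 12:45 = 11:50 on Jul 4.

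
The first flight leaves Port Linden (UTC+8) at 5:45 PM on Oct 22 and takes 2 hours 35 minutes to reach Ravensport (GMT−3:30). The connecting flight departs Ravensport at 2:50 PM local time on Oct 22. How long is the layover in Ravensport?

6 hours

Convert departure to UTC: 5:45 PM − 8:00 = 9:45 AM UTC on Oct 22.
Add 2 hours 35 minutes flight time → 12:20 PM UTC.
Ravensport is UTC−3:30, so local arrival = 12:20 PM − 3:30 = 8:50 AM on Oct 22.
Layover = 2:50 PM − 8:50 AM = 6 hours.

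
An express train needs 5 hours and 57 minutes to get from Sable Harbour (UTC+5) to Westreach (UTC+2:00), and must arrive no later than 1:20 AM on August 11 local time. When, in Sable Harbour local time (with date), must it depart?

Target arrival in UTC: 1:20 AM − 2:00 = 11:20 PM on Aug 10.
Subtract 5 hours 57 minutes → departure 5:23 PM UTC on Aug 10.
Sable Harbour is UTC+5:00: 5:23 PM + 5:00 = 10:23 PM on Aug 10.

10:23 PM on Aug 10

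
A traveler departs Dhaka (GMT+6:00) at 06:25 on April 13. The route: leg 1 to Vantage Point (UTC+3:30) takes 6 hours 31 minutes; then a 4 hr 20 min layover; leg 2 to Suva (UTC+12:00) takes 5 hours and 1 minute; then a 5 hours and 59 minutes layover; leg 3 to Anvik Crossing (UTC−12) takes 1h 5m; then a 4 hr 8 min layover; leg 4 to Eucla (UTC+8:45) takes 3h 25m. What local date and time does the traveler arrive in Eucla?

Convert departure to UTC: 06:25 − 6:00 = 00:25 UTC on Apr 13.
Add 6 hours and 31 minutes leg 1 → 06:56 UTC.
Add 4 hours and 20 minutes layover in Vantage Point → 11:16 UTC.
Add 5 hours 1 minute leg 2 → 16:17 UTC.
Add 5 hours 59 minutes layover in Suva → 22:16 UTC.
Add 1 hour and 5 minutes leg 3 → 23:21 UTC.
Add 4 hours and 8 minutes layover in Anvik Crossing → 03:29 UTC (Apr 14).
Add 3 hours 25 minutes leg 4 → 06:54 UTC.
Eucla is UTC+8:45, so local arrival = 06:54 + 8:45 = 15:39 on Apr 14.

15:39 on April 14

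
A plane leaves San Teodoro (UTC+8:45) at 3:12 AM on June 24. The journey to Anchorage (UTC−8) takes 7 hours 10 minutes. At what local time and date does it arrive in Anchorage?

Convert departure to UTC: 3:12 AM − 8:45 = 6:27 PM UTC on Jun 23.
Add 7 hours and 10 minutes travel time → 1:37 AM UTC (Jun 24).
Anchorage is UTC−8:00, so local arrival = 1:37 AM − 8:00 = 5:37 PM on Jun 23.

5:37 PM on June 23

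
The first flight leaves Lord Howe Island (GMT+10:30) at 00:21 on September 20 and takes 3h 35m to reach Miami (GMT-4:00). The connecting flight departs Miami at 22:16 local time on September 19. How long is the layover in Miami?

8 hours 50 minutes

Convert departure to UTC: 00:21 − 10:30 = 13:51 UTC on Sep 19.
Add 3 hours 35 minutes flight time → 17:26 UTC.
Miami is UTC−4:00, so local arrival = 17:26 − 4:00 = 13:26 on Sep 19.
Layover = 22:16 − 13:26 = 8 hours 50 minutes.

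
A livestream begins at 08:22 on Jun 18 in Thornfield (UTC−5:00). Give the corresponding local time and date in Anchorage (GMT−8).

05:22 on Jun 18

Anchorage is 3:00 behind Thornfield.
Shift by the zone difference: 08:22 − 3:00 = 05:22 on Jun 18 in Anchorage.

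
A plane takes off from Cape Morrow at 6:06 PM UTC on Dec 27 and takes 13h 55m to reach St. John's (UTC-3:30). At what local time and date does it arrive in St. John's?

Departure is given in UTC: 6:06 PM on Dec 27.
Add 13 hours 55 minutes → 8:01 AM UTC (Dec 28).
St. John's is UTC−3:30: 8:01 AM − 3:30 = 4:31 AM on Dec 28.

4:31 AM on Dec 28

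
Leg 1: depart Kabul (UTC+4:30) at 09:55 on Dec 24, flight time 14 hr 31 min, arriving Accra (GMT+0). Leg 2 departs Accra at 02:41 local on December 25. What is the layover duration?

Convert departure to UTC: 09:55 − 4:30 = 05:25 UTC on Dec 24.
Add 14 hours and 31 minutes flight time → 19:56 UTC.
Accra is UTC+0, so local arrival is the same: 19:56 on Dec 24.
Layover = 02:41 − 19:56 (+1 day) = 6 hours 45 minutes.

6 hours 45 minutes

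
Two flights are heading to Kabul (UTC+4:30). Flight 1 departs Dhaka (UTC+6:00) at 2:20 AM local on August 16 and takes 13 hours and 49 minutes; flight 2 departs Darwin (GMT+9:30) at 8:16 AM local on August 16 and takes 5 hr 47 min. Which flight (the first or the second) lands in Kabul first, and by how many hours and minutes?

Flight 1 in UTC: 2:20 AM − 6:00 = 8:20 PM on Aug 15.
+13 hours 49 minutes → arrive 10:09 AM UTC on Aug 16.
Flight 2 in UTC: 8:16 AM − 9:30 = 10:46 PM on Aug 15.
+5 hours 47 minutes → arrive 4:33 AM UTC on Aug 16.
Flight 2 lands earlier by 5 hours 36 minutes.

the second, by 5 hours 36 minutes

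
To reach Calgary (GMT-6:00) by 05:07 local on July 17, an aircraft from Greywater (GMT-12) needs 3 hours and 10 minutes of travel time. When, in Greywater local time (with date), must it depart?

19:57 on July 16

Target arrival in UTC: 05:07 + 6:00 = 11:07 on Jul 17.
Subtract 3 hours and 10 minutes → departure 07:57 UTC on Jul 17.
Greywater is UTC−12:00: 07:57 − 12:00 = 19:57 on Jul 16.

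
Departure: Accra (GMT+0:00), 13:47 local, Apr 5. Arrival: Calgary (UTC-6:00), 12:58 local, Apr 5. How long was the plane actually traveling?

Departure is already UTC: 13:47 on Apr 5.
Arrival in UTC: 12:58 + 6:00 = 18:58 on Apr 5.
Elapsed = 18:58 − 13:47 = 5 hours 11 minutes.

5 hours 11 minutes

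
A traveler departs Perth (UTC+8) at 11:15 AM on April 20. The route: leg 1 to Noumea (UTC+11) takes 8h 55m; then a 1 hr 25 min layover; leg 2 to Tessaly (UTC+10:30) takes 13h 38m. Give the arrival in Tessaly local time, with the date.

Convert departure to UTC: 11:15 AM − 8:00 = 3:15 AM UTC on Apr 20.
Add 8 hours and 55 minutes leg 1 → 12:10 PM UTC.
Add 1 hour and 25 minutes layover in Noumea → 1:35 PM UTC.
Add 13 hours and 38 minutes leg 2 → 3:13 AM UTC (Apr 21).
Tessaly is UTC+10:30, so local arrival = 3:13 AM + 10:30 = 1:43 PM on Apr 21.

1:43 PM on Apr 21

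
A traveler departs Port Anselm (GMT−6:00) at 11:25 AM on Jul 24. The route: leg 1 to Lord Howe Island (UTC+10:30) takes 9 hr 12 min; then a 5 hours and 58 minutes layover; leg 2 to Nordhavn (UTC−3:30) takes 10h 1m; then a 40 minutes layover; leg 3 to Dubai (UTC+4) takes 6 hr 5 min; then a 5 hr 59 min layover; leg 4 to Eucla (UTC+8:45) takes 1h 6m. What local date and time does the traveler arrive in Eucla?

Convert departure to UTC: 11:25 AM + 6:00 = 5:25 PM UTC on Jul 24.
Add 9 hours and 12 minutes leg 1 → 2:37 AM UTC (Jul 25).
Add 5 hours 58 minutes layover in Lord Howe Island → 8:35 AM UTC.
Add 10 hours and 1 minute leg 2 → 6:36 PM UTC.
Add 40 minutes layover in Nordhavn → 7:16 PM UTC.
Add 6 hours and 5 minutes leg 3 → 1:21 AM UTC (Jul 26).
Add 5 hours 59 minutes layover in Dubai → 7:20 AM UTC.
Add 1 hour and 6 minutes leg 4 → 8:26 AM UTC.
Eucla is UTC+8:45, so local arrival = 8:26 AM + 8:45 = 5:11 PM on Jul 26.

5:11 PM on July 26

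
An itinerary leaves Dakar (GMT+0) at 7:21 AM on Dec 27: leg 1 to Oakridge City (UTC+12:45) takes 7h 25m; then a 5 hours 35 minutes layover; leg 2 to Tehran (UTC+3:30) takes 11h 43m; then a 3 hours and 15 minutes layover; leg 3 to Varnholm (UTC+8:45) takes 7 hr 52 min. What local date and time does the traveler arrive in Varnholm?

Dakar is at UTC+0, so departure is already 7:21 AM UTC on Dec 27.
Add 7 hours and 25 minutes leg 1 → 2:46 PM UTC.
Add 5 hours and 35 minutes layover in Oakridge City → 8:21 PM UTC.
Add 11 hours and 43 minutes leg 2 → 8:04 AM UTC (Dec 28).
Add 3 hours 15 minutes layover in Tehran → 11:19 AM UTC.
Add 7 hours 52 minutes leg 3 → 7:11 PM UTC.
Varnholm is UTC+8:45, so local arrival = 7:11 PM + 8:45 = 3:56 AM on Dec 29.

3:56 AM on December 29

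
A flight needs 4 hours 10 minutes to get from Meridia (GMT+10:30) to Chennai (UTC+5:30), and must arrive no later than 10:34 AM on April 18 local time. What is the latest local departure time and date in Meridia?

11:24 AM on April 18

Target arrival in UTC: 10:34 AM − 5:30 = 5:04 AM on Apr 18.
Subtract 4 hours 10 minutes → departure 12:54 AM UTC on Apr 18.
Meridia is UTC+10:30: 12:54 AM + 10:30 = 11:24 AM on Apr 18.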